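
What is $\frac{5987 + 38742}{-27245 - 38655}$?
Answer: $- \frac{44729}{65900} \approx -0.67874$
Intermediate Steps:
$\frac{5987 + 38742}{-27245 - 38655} = \frac{44729}{-65900} = 44729 \left(- \frac{1}{65900}\right) = - \frac{44729}{65900}$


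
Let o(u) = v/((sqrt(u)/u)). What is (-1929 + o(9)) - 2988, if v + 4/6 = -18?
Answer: -4973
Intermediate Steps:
v = -56/3 (v = -2/3 - 18 = -56/3 ≈ -18.667)
o(u) = -56*sqrt(u)/3
(-1929 + o(9)) - 2988 = (-1929 - 56*sqrt(9)/3) - 2988 = (-1929 - 56/3*3) - 2988 = (-1929 - 56) - 2988 = -1985 - 2988 = -4973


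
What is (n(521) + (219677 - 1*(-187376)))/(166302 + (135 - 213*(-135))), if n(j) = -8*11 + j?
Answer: 203743/97596 ≈ 2.0876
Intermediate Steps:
n(j) = -88 + j
(n(521) + (219677 - 1*(-187376)))/(166302 + (135 - 213*(-135))) = ((-88 + 521) + (219677 - 1*(-187376)))/(166302 + (135 - 213*(-135))) = (433 + (219677 + 187376))/(166302 + (135 + 28755)) = (433 + 407053)/(166302 + 28890) = 407486/195192 = 407486*(1/195192) = 203743/97596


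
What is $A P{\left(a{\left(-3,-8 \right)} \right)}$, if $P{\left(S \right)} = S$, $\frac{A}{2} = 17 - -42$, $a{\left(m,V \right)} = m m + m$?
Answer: $708$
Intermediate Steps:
$a{\left(m,V \right)} = m + m^{2}$ ($a{\left(m,V \right)} = m^{2} + m = m + m^{2}$)
$A = 118$ ($A = 2 \left(17 - -42\right) = 2 \left(17 + 42\right) = 2 \cdot 59 = 118$)
$A P{\left(a{\left(-3,-8 \right)} \right)} = 118 \left(- 3 \left(1 - 3\right)\right) = 118 \left(\left(-3\right) \left(-2\right)\right) = 118 \cdot 6 = 708$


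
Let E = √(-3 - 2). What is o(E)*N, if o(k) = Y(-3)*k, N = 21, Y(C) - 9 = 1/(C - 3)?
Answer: 371*I*√5/2 ≈ 414.79*I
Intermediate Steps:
Y(C) = 9 + 1/(-3 + C) (Y(C) = 9 + 1/(C - 3) = 9 + 1/(-3 + C))
E = I*√5 (E = √(-5) = I*√5 ≈ 2.2361*I)
o(k) = 53*k/6 (o(k) = ((-26 + 9*(-3))/(-3 - 3))*k = ((-26 - 27)/(-6))*k = (-⅙*(-53))*k = 53*k/6)
o(E)*N = (53*(I*√5)/6)*21 = (53*I*√5/6)*21 = 371*I*√5/2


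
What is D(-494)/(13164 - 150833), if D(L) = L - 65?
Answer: 559/137669 ≈ 0.0040605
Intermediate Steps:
D(L) = -65 + L
D(-494)/(13164 - 150833) = (-65 - 494)/(13164 - 150833) = -559/(-137669) = -559*(-1/137669) = 559/137669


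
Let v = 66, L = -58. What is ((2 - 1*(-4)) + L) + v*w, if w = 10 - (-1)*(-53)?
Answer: -2890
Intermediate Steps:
w = -43 (w = 10 - 1*53 = 10 - 53 = -43)
((2 - 1*(-4)) + L) + v*w = ((2 - 1*(-4)) - 58) + 66*(-43) = ((2 + 4) - 58) - 2838 = (6 - 58) - 2838 = -52 - 2838 = -2890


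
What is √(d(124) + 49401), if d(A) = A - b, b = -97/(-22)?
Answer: √23967966/22 ≈ 222.53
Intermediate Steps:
b = 97/22 (b = -97*(-1/22) = 97/22 ≈ 4.4091)
d(A) = -97/22 + A (d(A) = A - 1*97/22 = A - 97/22 = -97/22 + A)
√(d(124) + 49401) = √((-97/22 + 124) + 49401) = √(2631/22 + 49401) = √(1089453/22) = √23967966/22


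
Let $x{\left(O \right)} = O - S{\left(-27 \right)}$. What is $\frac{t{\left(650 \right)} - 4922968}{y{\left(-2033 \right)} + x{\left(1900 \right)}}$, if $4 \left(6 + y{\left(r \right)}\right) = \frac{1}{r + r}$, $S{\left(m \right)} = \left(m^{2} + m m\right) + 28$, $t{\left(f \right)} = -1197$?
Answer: $- \frac{80086619560}{6635711} \approx -12069.0$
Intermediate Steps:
$S{\left(m \right)} = 28 + 2 m^{2}$ ($S{\left(m \right)} = \left(m^{2} + m^{2}\right) + 28 = 2 m^{2} + 28 = 28 + 2 m^{2}$)
$y{\left(r \right)} = -6 + \frac{1}{8 r}$ ($y{\left(r \right)} = -6 + \frac{1}{4 \left(r + r\right)} = -6 + \frac{1}{4 \cdot 2 r} = -6 + \frac{\frac{1}{2} \frac{1}{r}}{4} = -6 + \frac{1}{8 r}$)
$x{\left(O \right)} = -1486 + O$ ($x{\left(O \right)} = O - \left(28 + 2 \left(-27\right)^{2}\right) = O - \left(28 + 2 \cdot 729\right) = O - \left(28 + 1458\right) = O - 1486 = -1486 + O$)
$\frac{t{\left(650 \right)} - 4922968}{y{\left(-2033 \right)} + x{\left(1900 \right)}} = \frac{-1197 - 4922968}{\left(-6 + \frac{1}{8 \left(-2033\right)}\right) + \left(-1486 + 1900\right)} = - \frac{4924165}{\left(-6 + \frac{1}{8} \left(- \frac{1}{2033}\right)\right) + 414} = - \frac{4924165}{\left(-6 - \frac{1}{16264}\right) + 414} = - \frac{4924165}{- \frac{97585}{16264} + 414} = - \frac{4924165}{\frac{6635711}{16264}} = \left(-4924165\right) \frac{16264}{6635711} = - \frac{80086619560}{6635711}$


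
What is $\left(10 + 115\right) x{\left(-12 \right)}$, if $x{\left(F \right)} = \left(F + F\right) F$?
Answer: $36000$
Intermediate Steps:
$x{\left(F \right)} = 2 F^{2}$ ($x{\left(F \right)} = 2 F F = 2 F^{2}$)
$\left(10 + 115\right) x{\left(-12 \right)} = \left(10 + 115\right) 2 \left(-12\right)^{2} = 125 \cdot 2 \cdot 144 = 125 \cdot 288 = 36000$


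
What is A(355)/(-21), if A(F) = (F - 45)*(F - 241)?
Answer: -11780/7 ≈ -1682.9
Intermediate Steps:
A(F) = (-241 + F)*(-45 + F) (A(F) = (-45 + F)*(-241 + F) = (-241 + F)*(-45 + F))
A(355)/(-21) = (10845 + 355² - 286*355)/(-21) = (10845 + 126025 - 101530)*(-1/21) = 35340*(-1/21) = -11780/7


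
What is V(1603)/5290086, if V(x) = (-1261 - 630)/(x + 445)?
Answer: -1891/10834096128 ≈ -1.7454e-7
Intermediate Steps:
V(x) = -1891/(445 + x)
V(1603)/5290086 = -1891/(445 + 1603)/5290086 = -1891/2048*(1/5290086) = -1891*1/2048*(1/5290086) = -1891/2048*1/5290086 = -1891/10834096128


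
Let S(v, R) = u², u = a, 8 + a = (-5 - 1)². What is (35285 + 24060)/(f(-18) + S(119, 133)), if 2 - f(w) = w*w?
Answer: 5395/42 ≈ 128.45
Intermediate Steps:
f(w) = 2 - w² (f(w) = 2 - w*w = 2 - w²)
a = 28 (a = -8 + (-5 - 1)² = -8 + (-6)² = -8 + 36 = 28)
u = 28
S(v, R) = 784 (S(v, R) = 28² = 784)
(35285 + 24060)/(f(-18) + S(119, 133)) = (35285 + 24060)/((2 - 1*(-18)²) + 784) = 59345/((2 - 1*324) + 784) = 59345/((2 - 324) + 784) = 59345/(-322 + 784) = 59345/462 = 59345*(1/462) = 5395/42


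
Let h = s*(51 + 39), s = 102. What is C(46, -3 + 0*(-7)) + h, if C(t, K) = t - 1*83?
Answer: 9143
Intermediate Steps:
C(t, K) = -83 + t (C(t, K) = t - 83 = -83 + t)
h = 9180 (h = 102*(51 + 39) = 102*90 = 9180)
C(46, -3 + 0*(-7)) + h = (-83 + 46) + 9180 = -37 + 9180 = 9143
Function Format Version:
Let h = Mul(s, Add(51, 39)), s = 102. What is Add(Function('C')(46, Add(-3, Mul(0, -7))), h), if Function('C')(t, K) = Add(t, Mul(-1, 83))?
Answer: 9143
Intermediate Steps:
Function('C')(t, K) = Add(-83, t) (Function('C')(t, K) = Add(t, -83) = Add(-83, t))
h = 9180 (h = Mul(102, Add(51, 39)) = Mul(102, 90) = 9180)
Add(Function('C')(46, Add(-3, Mul(0, -7))), h) = Add(Add(-83, 46), 9180) = Add(-37, 9180) = 9143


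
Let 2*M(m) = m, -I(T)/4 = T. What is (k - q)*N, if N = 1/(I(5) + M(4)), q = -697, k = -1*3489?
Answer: 1396/9 ≈ 155.11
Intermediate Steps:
I(T) = -4*T
k = -3489
M(m) = m/2
N = -1/18 (N = 1/(-4*5 + (1/2)*4) = 1/(-20 + 2) = 1/(-18) = -1/18 ≈ -0.055556)
(k - q)*N = (-3489 - 1*(-697))*(-1/18) = (-3489 + 697)*(-1/18) = -2792*(-1/18) = 1396/9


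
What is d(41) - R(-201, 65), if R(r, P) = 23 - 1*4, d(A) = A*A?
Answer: 1662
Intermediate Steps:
d(A) = A²
R(r, P) = 19 (R(r, P) = 23 - 4 = 19)
d(41) - R(-201, 65) = 41² - 1*19 = 1681 - 19 = 1662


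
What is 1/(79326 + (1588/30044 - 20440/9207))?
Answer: 69153777/5485542644641 ≈ 1.2607e-5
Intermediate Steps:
1/(79326 + (1588/30044 - 20440/9207)) = 1/(79326 + (1588*(1/30044) - 20440*1/9207)) = 1/(79326 + (397/7511 - 20440/9207)) = 1/(79326 - 149869661/69153777) = 1/(5485542644641/69153777) = 69153777/5485542644641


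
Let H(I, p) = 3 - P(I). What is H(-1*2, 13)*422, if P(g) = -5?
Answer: 3376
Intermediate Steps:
H(I, p) = 8 (H(I, p) = 3 - 1*(-5) = 3 + 5 = 8)
H(-1*2, 13)*422 = 8*422 = 3376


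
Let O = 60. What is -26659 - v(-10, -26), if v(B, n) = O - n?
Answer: -26745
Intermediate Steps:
v(B, n) = 60 - n
-26659 - v(-10, -26) = -26659 - (60 - 1*(-26)) = -26659 - (60 + 26) = -26659 - 1*86 = -26659 - 86 = -26745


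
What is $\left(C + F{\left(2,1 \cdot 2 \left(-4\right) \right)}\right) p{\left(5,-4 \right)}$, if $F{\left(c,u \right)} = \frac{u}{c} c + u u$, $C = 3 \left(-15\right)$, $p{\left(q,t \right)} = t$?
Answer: $-44$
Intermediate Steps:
$C = -45$
$F{\left(c,u \right)} = u + u^{2}$
$\left(C + F{\left(2,1 \cdot 2 \left(-4\right) \right)}\right) p{\left(5,-4 \right)} = \left(-45 + 1 \cdot 2 \left(-4\right) \left(1 + 1 \cdot 2 \left(-4\right)\right)\right) \left(-4\right) = \left(-45 + 2 \left(-4\right) \left(1 + 2 \left(-4\right)\right)\right) \left(-4\right) = \left(-45 - 8 \left(1 - 8\right)\right) \left(-4\right) = \left(-45 - -56\right) \left(-4\right) = \left(-45 + 56\right) \left(-4\right) = 11 \left(-4\right) = -44$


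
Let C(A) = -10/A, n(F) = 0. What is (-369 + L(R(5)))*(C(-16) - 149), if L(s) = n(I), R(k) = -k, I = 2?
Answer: 438003/8 ≈ 54750.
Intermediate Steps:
L(s) = 0
(-369 + L(R(5)))*(C(-16) - 149) = (-369 + 0)*(-10/(-16) - 149) = -369*(-10*(-1/16) - 149) = -369*(5/8 - 149) = -369*(-1187/8) = 438003/8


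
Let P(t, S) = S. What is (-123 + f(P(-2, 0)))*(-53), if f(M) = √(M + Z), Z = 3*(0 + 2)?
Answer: 6519 - 53*√6 ≈ 6389.2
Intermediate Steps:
Z = 6 (Z = 3*2 = 6)
f(M) = √(6 + M) (f(M) = √(M + 6) = √(6 + M))
(-123 + f(P(-2, 0)))*(-53) = (-123 + √(6 + 0))*(-53) = (-123 + √6)*(-53) = 6519 - 53*√6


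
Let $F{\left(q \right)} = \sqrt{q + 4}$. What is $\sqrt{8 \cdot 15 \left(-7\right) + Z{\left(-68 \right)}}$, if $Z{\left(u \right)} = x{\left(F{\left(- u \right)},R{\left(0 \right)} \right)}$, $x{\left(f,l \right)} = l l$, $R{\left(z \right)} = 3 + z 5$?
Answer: $i \sqrt{831} \approx 28.827 i$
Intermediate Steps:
$R{\left(z \right)} = 3 + 5 z$
$F{\left(q \right)} = \sqrt{4 + q}$
$x{\left(f,l \right)} = l^{2}$
$Z{\left(u \right)} = 9$ ($Z{\left(u \right)} = \left(3 + 5 \cdot 0\right)^{2} = \left(3 + 0\right)^{2} = 3^{2} = 9$)
$\sqrt{8 \cdot 15 \left(-7\right) + Z{\left(-68 \right)}} = \sqrt{8 \cdot 15 \left(-7\right) + 9} = \sqrt{120 \left(-7\right) + 9} = \sqrt{-840 + 9} = \sqrt{-831} = i \sqrt{831}$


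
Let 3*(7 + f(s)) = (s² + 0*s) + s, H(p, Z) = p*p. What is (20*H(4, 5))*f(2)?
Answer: -1600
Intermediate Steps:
H(p, Z) = p²
f(s) = -7 + s/3 + s²/3 (f(s) = -7 + ((s² + 0*s) + s)/3 = -7 + ((s² + 0) + s)/3 = -7 + (s² + s)/3 = -7 + (s + s²)/3 = -7 + (s/3 + s²/3) = -7 + s/3 + s²/3)
(20*H(4, 5))*f(2) = (20*4²)*(-7 + (⅓)*2 + (⅓)*2²) = (20*16)*(-7 + ⅔ + (⅓)*4) = 320*(-7 + ⅔ + 4/3) = 320*(-5) = -1600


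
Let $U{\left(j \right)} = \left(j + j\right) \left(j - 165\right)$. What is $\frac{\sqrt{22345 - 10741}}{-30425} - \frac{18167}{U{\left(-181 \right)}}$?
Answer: $- \frac{18167}{125252} - \frac{2 \sqrt{2901}}{30425} \approx -0.14858$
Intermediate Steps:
$U{\left(j \right)} = 2 j \left(-165 + j\right)$
$\frac{\sqrt{22345 - 10741}}{-30425} - \frac{18167}{U{\left(-181 \right)}} = \frac{\sqrt{22345 - 10741}}{-30425} - \frac{18167}{2 \left(-181\right) \left(-165 - 181\right)} = \sqrt{11604} \left(- \frac{1}{30425}\right) - \frac{18167}{2 \left(-181\right) \left(-346\right)} = 2 \sqrt{2901} \left(- \frac{1}{30425}\right) - \frac{18167}{125252} = - \frac{2 \sqrt{2901}}{30425} - \frac{18167}{125252} = - \frac{18167}{125252} - \frac{2 \sqrt{2901}}{30425}$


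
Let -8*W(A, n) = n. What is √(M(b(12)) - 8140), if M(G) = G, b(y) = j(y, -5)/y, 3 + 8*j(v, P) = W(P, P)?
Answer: I*√18754617/48 ≈ 90.222*I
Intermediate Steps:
W(A, n) = -n/8
j(v, P) = -3/8 - P/64 (j(v, P) = -3/8 + (-P/8)/8 = -3/8 - P/64)
b(y) = -19/(64*y) (b(y) = (-3/8 - 1/64*(-5))/y = (-3/8 + 5/64)/y = -19/(64*y))
√(M(b(12)) - 8140) = √(-19/64/12 - 8140) = √(-19/64*1/12 - 8140) = √(-19/768 - 8140) = √(-6251539/768) = I*√18754617/48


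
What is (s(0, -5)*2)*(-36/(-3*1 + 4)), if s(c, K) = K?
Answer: 360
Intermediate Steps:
(s(0, -5)*2)*(-36/(-3*1 + 4)) = (-5*2)*(-36/(-3*1 + 4)) = -(-360)/(-3 + 4) = -(-360)/1 = -(-360) = -10*(-36) = 360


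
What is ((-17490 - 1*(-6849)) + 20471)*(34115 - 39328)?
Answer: -51243790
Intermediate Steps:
((-17490 - 1*(-6849)) + 20471)*(34115 - 39328) = ((-17490 + 6849) + 20471)*(-5213) = (-10641 + 20471)*(-5213) = 9830*(-5213) = -51243790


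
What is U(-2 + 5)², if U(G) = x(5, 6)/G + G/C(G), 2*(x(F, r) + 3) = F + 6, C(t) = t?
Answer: 121/36 ≈ 3.3611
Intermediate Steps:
x(F, r) = F/2 (x(F, r) = -3 + (F + 6)/2 = -3 + (6 + F)/2 = -3 + (3 + F/2) = F/2)
U(G) = 1 + 5/(2*G) (U(G) = ((½)*5)/G + G/G = 5/(2*G) + 1 = 1 + 5/(2*G))
U(-2 + 5)² = ((5/2 + (-2 + 5))/(-2 + 5))² = ((5/2 + 3)/3)² = ((⅓)*(11/2))² = (11/6)² = 121/36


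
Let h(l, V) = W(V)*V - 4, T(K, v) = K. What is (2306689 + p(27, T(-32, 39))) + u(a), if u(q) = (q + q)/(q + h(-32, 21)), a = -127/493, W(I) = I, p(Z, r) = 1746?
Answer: 248519186668/107657 ≈ 2.3084e+6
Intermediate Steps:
a = -127/493 (a = -127*1/493 = -127/493 ≈ -0.25761)
h(l, V) = -4 + V² (h(l, V) = V*V - 4 = V² - 4 = -4 + V²)
u(q) = 2*q/(437 + q) (u(q) = (q + q)/(q + (-4 + 21²)) = (2*q)/(q + (-4 + 441)) = (2*q)/(q + 437) = (2*q)/(437 + q) = 2*q/(437 + q))
(2306689 + p(27, T(-32, 39))) + u(a) = (2306689 + 1746) + 2*(-127/493)/(437 - 127/493) = 2308435 + 2*(-127/493)/(215314/493) = 2308435 + 2*(-127/493)*(493/215314) = 2308435 - 127/107657 = 248519186668/107657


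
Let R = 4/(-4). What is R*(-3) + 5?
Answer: 8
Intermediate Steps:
R = -1 (R = 4*(-¼) = -1)
R*(-3) + 5 = -1*(-3) + 5 = 3 + 5 = 8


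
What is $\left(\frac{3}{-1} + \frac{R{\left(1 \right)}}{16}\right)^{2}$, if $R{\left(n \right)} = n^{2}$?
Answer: $\frac{2209}{256} \approx 8.6289$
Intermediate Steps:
$\left(\frac{3}{-1} + \frac{R{\left(1 \right)}}{16}\right)^{2} = \left(\frac{3}{-1} + \frac{1^{2}}{16}\right)^{2} = \left(3 \left(-1\right) + 1 \cdot \frac{1}{16}\right)^{2} = \left(-3 + \frac{1}{16}\right)^{2} = \left(- \frac{47}{16}\right)^{2} = \frac{2209}{256}$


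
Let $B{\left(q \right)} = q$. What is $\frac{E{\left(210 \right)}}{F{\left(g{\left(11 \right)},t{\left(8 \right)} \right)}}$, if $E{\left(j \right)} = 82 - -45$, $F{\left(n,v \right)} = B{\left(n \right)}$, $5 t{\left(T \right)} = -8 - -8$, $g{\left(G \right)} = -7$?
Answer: $- \frac{127}{7} \approx -18.143$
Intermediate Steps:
$t{\left(T \right)} = 0$ ($t{\left(T \right)} = \frac{-8 - -8}{5} = \frac{-8 + 8}{5} = \frac{1}{5} \cdot 0 = 0$)
$F{\left(n,v \right)} = n$
$E{\left(j \right)} = 127$ ($E{\left(j \right)} = 82 + 45 = 127$)
$\frac{E{\left(210 \right)}}{F{\left(g{\left(11 \right)},t{\left(8 \right)} \right)}} = \frac{127}{-7} = 127 \left(- \frac{1}{7}\right) = - \frac{127}{7}$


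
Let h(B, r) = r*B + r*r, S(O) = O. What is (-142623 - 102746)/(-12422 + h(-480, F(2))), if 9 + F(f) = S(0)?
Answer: 245369/8021 ≈ 30.591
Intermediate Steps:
F(f) = -9 (F(f) = -9 + 0 = -9)
h(B, r) = r² + B*r (h(B, r) = B*r + r² = r² + B*r)
(-142623 - 102746)/(-12422 + h(-480, F(2))) = (-142623 - 102746)/(-12422 - 9*(-480 - 9)) = -245369/(-12422 - 9*(-489)) = -245369/(-12422 + 4401) = -245369/(-8021) = -245369*(-1/8021) = 245369/8021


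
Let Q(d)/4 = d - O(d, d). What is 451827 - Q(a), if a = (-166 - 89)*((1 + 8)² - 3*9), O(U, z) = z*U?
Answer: 758958507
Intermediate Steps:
O(U, z) = U*z
a = -13770 (a = -255*(9² - 27) = -255*(81 - 27) = -255*54 = -13770)
Q(d) = -4*d² + 4*d (Q(d) = 4*(d - d*d) = 4*(d - d²) = -4*d² + 4*d)
451827 - Q(a) = 451827 - 4*(-13770)*(1 - 1*(-13770)) = 451827 - 4*(-13770)*(1 + 13770) = 451827 - 4*(-13770)*13771 = 451827 - 1*(-758506680) = 451827 + 758506680 = 758958507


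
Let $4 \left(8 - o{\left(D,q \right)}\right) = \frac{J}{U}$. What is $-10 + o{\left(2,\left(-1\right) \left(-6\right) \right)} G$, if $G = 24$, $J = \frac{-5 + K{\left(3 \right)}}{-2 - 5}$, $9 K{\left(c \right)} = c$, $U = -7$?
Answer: $\frac{1278}{7} \approx 182.57$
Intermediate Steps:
$K{\left(c \right)} = \frac{c}{9}$
$J = \frac{2}{3}$ ($J = \frac{-5 + \frac{1}{9} \cdot 3}{-2 - 5} = \frac{-5 + \frac{1}{3}}{-7} = \left(- \frac{14}{3}\right) \left(- \frac{1}{7}\right) = \frac{2}{3} \approx 0.66667$)
$o{\left(D,q \right)} = \frac{337}{42}$ ($o{\left(D,q \right)} = 8 - \frac{\frac{2}{3} \frac{1}{-7}}{4} = 8 - \frac{\frac{2}{3} \left(- \frac{1}{7}\right)}{4} = 8 - - \frac{1}{42} = 8 + \frac{1}{42} = \frac{337}{42}$)
$-10 + o{\left(2,\left(-1\right) \left(-6\right) \right)} G = -10 + \frac{337}{42} \cdot 24 = -10 + \frac{1348}{7} = \frac{1278}{7}$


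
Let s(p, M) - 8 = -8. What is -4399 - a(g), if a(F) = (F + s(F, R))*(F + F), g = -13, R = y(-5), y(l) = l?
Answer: -4737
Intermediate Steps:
R = -5
s(p, M) = 0 (s(p, M) = 8 - 8 = 0)
a(F) = 2*F**2 (a(F) = (F + 0)*(F + F) = F*(2*F) = 2*F**2)
-4399 - a(g) = -4399 - 2*(-13)**2 = -4399 - 2*169 = -4399 - 1*338 = -4399 - 338 = -4737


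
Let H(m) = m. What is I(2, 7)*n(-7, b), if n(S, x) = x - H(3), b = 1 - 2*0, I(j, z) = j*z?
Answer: -28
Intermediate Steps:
b = 1 (b = 1 + 0 = 1)
n(S, x) = -3 + x (n(S, x) = x - 1*3 = x - 3 = -3 + x)
I(2, 7)*n(-7, b) = (2*7)*(-3 + 1) = 14*(-2) = -28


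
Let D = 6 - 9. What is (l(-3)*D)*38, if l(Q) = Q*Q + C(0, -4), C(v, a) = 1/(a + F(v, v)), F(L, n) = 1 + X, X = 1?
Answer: -969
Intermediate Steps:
F(L, n) = 2 (F(L, n) = 1 + 1 = 2)
D = -3
C(v, a) = 1/(2 + a) (C(v, a) = 1/(a + 2) = 1/(2 + a))
l(Q) = -½ + Q² (l(Q) = Q*Q + 1/(2 - 4) = Q² + 1/(-2) = Q² - ½ = -½ + Q²)
(l(-3)*D)*38 = ((-½ + (-3)²)*(-3))*38 = ((-½ + 9)*(-3))*38 = ((17/2)*(-3))*38 = -51/2*38 = -969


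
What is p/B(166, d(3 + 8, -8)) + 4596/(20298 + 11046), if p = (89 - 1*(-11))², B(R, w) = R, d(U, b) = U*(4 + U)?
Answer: 13091789/216796 ≈ 60.388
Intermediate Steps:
p = 10000 (p = (89 + 11)² = 100² = 10000)
p/B(166, d(3 + 8, -8)) + 4596/(20298 + 11046) = 10000/166 + 4596/(20298 + 11046) = 10000*(1/166) + 4596/31344 = 5000/83 + 4596*(1/31344) = 5000/83 + 383/2612 = 13091789/216796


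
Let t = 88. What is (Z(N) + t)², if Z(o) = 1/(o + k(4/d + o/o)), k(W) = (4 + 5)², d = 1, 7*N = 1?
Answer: 2499100081/322624 ≈ 7746.2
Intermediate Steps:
N = ⅐ (N = (⅐)*1 = ⅐ ≈ 0.14286)
k(W) = 81 (k(W) = 9² = 81)
Z(o) = 1/(81 + o) (Z(o) = 1/(o + 81) = 1/(81 + o))
(Z(N) + t)² = (1/(81 + ⅐) + 88)² = (1/(568/7) + 88)² = (7/568 + 88)² = (49991/568)² = 2499100081/322624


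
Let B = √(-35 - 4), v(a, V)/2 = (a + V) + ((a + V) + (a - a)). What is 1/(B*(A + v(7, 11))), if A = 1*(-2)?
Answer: -I*√39/2730 ≈ -0.0022875*I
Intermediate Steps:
A = -2
v(a, V) = 4*V + 4*a (v(a, V) = 2*((a + V) + ((a + V) + (a - a))) = 2*((V + a) + ((V + a) + 0)) = 2*((V + a) + (V + a)) = 2*(2*V + 2*a) = 4*V + 4*a)
B = I*√39 (B = √(-39) = I*√39 ≈ 6.245*I)
1/(B*(A + v(7, 11))) = 1/((I*√39)*(-2 + (4*11 + 4*7))) = 1/((I*√39)*(-2 + (44 + 28))) = 1/((I*√39)*(-2 + 72)) = 1/((I*√39)*70) = 1/(70*I*√39) = -I*√39/2730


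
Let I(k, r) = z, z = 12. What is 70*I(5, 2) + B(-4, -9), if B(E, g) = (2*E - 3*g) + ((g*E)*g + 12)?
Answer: 547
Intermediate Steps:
B(E, g) = 12 - 3*g + 2*E + E*g² (B(E, g) = (-3*g + 2*E) + ((E*g)*g + 12) = (-3*g + 2*E) + (E*g² + 12) = (-3*g + 2*E) + (12 + E*g²) = 12 - 3*g + 2*E + E*g²)
I(k, r) = 12
70*I(5, 2) + B(-4, -9) = 70*12 + (12 - 3*(-9) + 2*(-4) - 4*(-9)²) = 840 + (12 + 27 - 8 - 4*81) = 840 + (12 + 27 - 8 - 324) = 840 - 293 = 547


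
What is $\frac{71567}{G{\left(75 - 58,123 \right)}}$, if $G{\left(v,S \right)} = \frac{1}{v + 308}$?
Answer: $23259275$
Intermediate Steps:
$G{\left(v,S \right)} = \frac{1}{308 + v}$
$\frac{71567}{G{\left(75 - 58,123 \right)}} = \frac{71567}{\frac{1}{308 + \left(75 - 58\right)}} = \frac{71567}{\frac{1}{308 + 17}} = \frac{71567}{\frac{1}{325}} = 71567 \frac{1}{\frac{1}{325}} = 71567 \cdot 325 = 23259275$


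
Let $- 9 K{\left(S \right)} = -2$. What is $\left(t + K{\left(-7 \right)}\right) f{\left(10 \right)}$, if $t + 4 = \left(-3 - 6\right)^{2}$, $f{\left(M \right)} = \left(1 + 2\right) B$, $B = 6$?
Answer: $1390$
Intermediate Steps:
$f{\left(M \right)} = 18$ ($f{\left(M \right)} = \left(1 + 2\right) 6 = 3 \cdot 6 = 18$)
$K{\left(S \right)} = \frac{2}{9}$ ($K{\left(S \right)} = \left(- \frac{1}{9}\right) \left(-2\right) = \frac{2}{9}$)
$t = 77$ ($t = -4 + \left(-3 - 6\right)^{2} = -4 + \left(-9\right)^{2} = -4 + 81 = 77$)
$\left(t + K{\left(-7 \right)}\right) f{\left(10 \right)} = \left(77 + \frac{2}{9}\right) 18 = \frac{695}{9} \cdot 18 = 1390$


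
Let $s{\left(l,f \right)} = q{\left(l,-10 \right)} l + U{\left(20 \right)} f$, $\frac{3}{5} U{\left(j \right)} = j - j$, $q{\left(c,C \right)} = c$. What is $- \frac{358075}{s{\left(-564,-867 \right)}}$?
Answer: $- \frac{358075}{318096} \approx -1.1257$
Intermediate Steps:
$U{\left(j \right)} = 0$ ($U{\left(j \right)} = \frac{5 \left(j - j\right)}{3} = \frac{5}{3} \cdot 0 = 0$)
$s{\left(l,f \right)} = l^{2}$ ($s{\left(l,f \right)} = l l + 0 f = l^{2} + 0 = l^{2}$)
$- \frac{358075}{s{\left(-564,-867 \right)}} = - \frac{358075}{\left(-564\right)^{2}} = - \frac{358075}{318096}$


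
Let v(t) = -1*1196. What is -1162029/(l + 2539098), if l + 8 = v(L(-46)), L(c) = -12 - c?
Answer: -1162029/2537894 ≈ -0.45787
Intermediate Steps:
v(t) = -1196
l = -1204 (l = -8 - 1196 = -1204)
-1162029/(l + 2539098) = -1162029/(-1204 + 2539098) = -1162029/2537894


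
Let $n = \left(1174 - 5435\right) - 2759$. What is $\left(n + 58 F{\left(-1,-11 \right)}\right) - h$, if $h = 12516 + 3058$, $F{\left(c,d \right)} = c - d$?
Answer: $-22014$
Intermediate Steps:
$n = -7020$ ($n = -4261 - 2759 = -7020$)
$h = 15574$
$\left(n + 58 F{\left(-1,-11 \right)}\right) - h = \left(-7020 + 58 \left(-1 - -11\right)\right) - 15574 = \left(-7020 + 58 \left(-1 + 11\right)\right) - 15574 = \left(-7020 + 58 \cdot 10\right) - 15574 = \left(-7020 + 580\right) - 15574 = -6440 - 15574 = -22014$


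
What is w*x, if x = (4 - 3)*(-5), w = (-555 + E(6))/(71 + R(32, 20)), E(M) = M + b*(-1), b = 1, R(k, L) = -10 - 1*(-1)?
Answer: 1375/31 ≈ 44.355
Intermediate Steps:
R(k, L) = -9 (R(k, L) = -10 + 1 = -9)
E(M) = -1 + M (E(M) = M + 1*(-1) = M - 1 = -1 + M)
w = -275/31 (w = (-555 + (-1 + 6))/(71 - 9) = (-555 + 5)/62 = -550*1/62 = -275/31 ≈ -8.8710)
x = -5 (x = 1*(-5) = -5)
w*x = -275/31*(-5) = 1375/31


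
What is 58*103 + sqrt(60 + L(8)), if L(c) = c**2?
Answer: 5974 + 2*sqrt(31) ≈ 5985.1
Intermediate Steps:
58*103 + sqrt(60 + L(8)) = 58*103 + sqrt(60 + 8**2) = 5974 + sqrt(60 + 64) = 5974 + sqrt(124) = 5974 + 2*sqrt(31)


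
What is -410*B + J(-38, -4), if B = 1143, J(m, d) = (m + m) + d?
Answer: -468710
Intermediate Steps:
J(m, d) = d + 2*m (J(m, d) = 2*m + d = d + 2*m)
-410*B + J(-38, -4) = -410*1143 + (-4 + 2*(-38)) = -468630 + (-4 - 76) = -468630 - 80 = -468710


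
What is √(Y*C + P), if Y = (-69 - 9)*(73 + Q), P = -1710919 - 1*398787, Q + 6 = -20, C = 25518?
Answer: I*√95658694 ≈ 9780.5*I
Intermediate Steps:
Q = -26 (Q = -6 - 20 = -26)
P = -2109706 (P = -1710919 - 398787 = -2109706)
Y = -3666 (Y = (-69 - 9)*(73 - 26) = -78*47 = -3666)
√(Y*C + P) = √(-3666*25518 - 2109706) = √(-93548988 - 2109706) = √(-95658694) = I*√95658694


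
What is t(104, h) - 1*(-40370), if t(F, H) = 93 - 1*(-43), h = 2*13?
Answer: 40506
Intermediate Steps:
h = 26
t(F, H) = 136 (t(F, H) = 93 + 43 = 136)
t(104, h) - 1*(-40370) = 136 - 1*(-40370) = 136 + 40370 = 40506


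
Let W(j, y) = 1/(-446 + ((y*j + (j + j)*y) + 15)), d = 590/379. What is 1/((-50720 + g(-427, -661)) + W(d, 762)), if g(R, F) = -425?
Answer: -1185391/60626822316 ≈ -1.9552e-5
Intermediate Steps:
d = 590/379 (d = 590*(1/379) = 590/379 ≈ 1.5567)
W(j, y) = 1/(-431 + 3*j*y) (W(j, y) = 1/(-446 + ((j*y + (2*j)*y) + 15)) = 1/(-446 + ((j*y + 2*j*y) + 15)) = 1/(-446 + (3*j*y + 15)) = 1/(-446 + (15 + 3*j*y)) = 1/(-431 + 3*j*y))
1/((-50720 + g(-427, -661)) + W(d, 762)) = 1/((-50720 - 425) + 1/(-431 + 3*(590/379)*762)) = 1/(-51145 + 1/(-431 + 1348740/379)) = 1/(-51145 + 1/(1185391/379)) = 1/(-51145 + 379/1185391) = 1/(-60626822316/1185391) = -1185391/60626822316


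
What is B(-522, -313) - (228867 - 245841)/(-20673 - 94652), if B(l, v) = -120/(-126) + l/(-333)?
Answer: 30373936/12801075 ≈ 2.3728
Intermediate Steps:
B(l, v) = 20/21 - l/333 (B(l, v) = -120*(-1/126) + l*(-1/333) = 20/21 - l/333)
B(-522, -313) - (228867 - 245841)/(-20673 - 94652) = (20/21 - 1/333*(-522)) - (228867 - 245841)/(-20673 - 94652) = (20/21 + 58/37) - (-16974)/(-115325) = 1958/777 - (-16974)*(-1)/115325 = 1958/777 - 1*16974/115325 = 1958/777 - 16974/115325 = 30373936/12801075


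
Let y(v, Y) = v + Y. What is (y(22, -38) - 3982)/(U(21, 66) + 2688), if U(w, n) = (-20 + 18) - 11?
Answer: -3998/2675 ≈ -1.4946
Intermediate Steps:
y(v, Y) = Y + v
U(w, n) = -13 (U(w, n) = -2 - 11 = -13)
(y(22, -38) - 3982)/(U(21, 66) + 2688) = ((-38 + 22) - 3982)/(-13 + 2688) = (-16 - 3982)/2675 = -3998*1/2675 = -3998/2675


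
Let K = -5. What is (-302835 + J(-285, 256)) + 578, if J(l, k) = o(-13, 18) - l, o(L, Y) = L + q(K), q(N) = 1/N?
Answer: -1509926/5 ≈ -3.0199e+5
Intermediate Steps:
o(L, Y) = -⅕ + L (o(L, Y) = L + 1/(-5) = L - ⅕ = -⅕ + L)
J(l, k) = -66/5 - l (J(l, k) = (-⅕ - 13) - l = -66/5 - l)
(-302835 + J(-285, 256)) + 578 = (-302835 + (-66/5 - 1*(-285))) + 578 = (-302835 + (-66/5 + 285)) + 578 = (-302835 + 1359/5) + 578 = -1512816/5 + 578 = -1509926/5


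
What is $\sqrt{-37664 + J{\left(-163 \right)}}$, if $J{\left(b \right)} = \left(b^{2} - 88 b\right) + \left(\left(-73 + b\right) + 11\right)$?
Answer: $12 \sqrt{21} \approx 54.991$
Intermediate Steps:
$J{\left(b \right)} = -62 + b^{2} - 87 b$ ($J{\left(b \right)} = \left(b^{2} - 88 b\right) + \left(-62 + b\right) = -62 + b^{2} - 87 b$)
$\sqrt{-37664 + J{\left(-163 \right)}} = \sqrt{-37664 - \left(-14119 - 26569\right)} = \sqrt{-37664 + \left(-62 + 26569 + 14181\right)} = \sqrt{-37664 + 40688} = \sqrt{3024} = 12 \sqrt{21}$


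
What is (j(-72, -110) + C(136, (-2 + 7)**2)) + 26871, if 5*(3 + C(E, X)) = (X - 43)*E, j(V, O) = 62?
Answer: 132202/5 ≈ 26440.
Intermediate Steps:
C(E, X) = -3 + E*(-43 + X)/5 (C(E, X) = -3 + ((X - 43)*E)/5 = -3 + ((-43 + X)*E)/5 = -3 + (E*(-43 + X))/5 = -3 + E*(-43 + X)/5)
(j(-72, -110) + C(136, (-2 + 7)**2)) + 26871 = (62 + (-3 - 43/5*136 + (1/5)*136*(-2 + 7)**2)) + 26871 = (62 + (-3 - 5848/5 + (1/5)*136*5**2)) + 26871 = (62 + (-3 - 5848/5 + (1/5)*136*25)) + 26871 = (62 + (-3 - 5848/5 + 680)) + 26871 = (62 - 2463/5) + 26871 = -2153/5 + 26871 = 132202/5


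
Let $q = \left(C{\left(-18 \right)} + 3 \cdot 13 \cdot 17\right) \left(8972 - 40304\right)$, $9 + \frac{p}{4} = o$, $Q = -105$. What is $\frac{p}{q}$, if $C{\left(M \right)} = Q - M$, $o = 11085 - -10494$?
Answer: $- \frac{3595}{751968} \approx -0.0047808$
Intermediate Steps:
$o = 21579$ ($o = 11085 + 10494 = 21579$)
$C{\left(M \right)} = -105 - M$
$p = 86280$ ($p = -36 + 4 \cdot 21579 = -36 + 86316 = 86280$)
$q = -18047232$ ($q = \left(\left(-105 - -18\right) + 3 \cdot 13 \cdot 17\right) \left(8972 - 40304\right) = \left(\left(-105 + 18\right) + 39 \cdot 17\right) \left(-31332\right) = \left(-87 + 663\right) \left(-31332\right) = 576 \left(-31332\right) = -18047232$)
$\frac{p}{q} = \frac{86280}{-18047232} = 86280 \left(- \frac{1}{18047232}\right) = - \frac{3595}{751968}$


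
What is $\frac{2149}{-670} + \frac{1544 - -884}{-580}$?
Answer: $- \frac{143659}{19430} \approx -7.3937$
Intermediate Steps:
$\frac{2149}{-670} + \frac{1544 - -884}{-580} = 2149 \left(- \frac{1}{670}\right) + \left(1544 + 884\right) \left(- \frac{1}{580}\right) = - \frac{2149}{670} + 2428 \left(- \frac{1}{580}\right) = - \frac{2149}{670} - \frac{607}{145} = - \frac{143659}{19430}$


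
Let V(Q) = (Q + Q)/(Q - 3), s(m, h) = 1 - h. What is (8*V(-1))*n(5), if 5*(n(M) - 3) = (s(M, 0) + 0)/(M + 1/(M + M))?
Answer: 620/51 ≈ 12.157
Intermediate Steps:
n(M) = 3 + 1/(5*(M + 1/(2*M))) (n(M) = 3 + (((1 - 1*0) + 0)/(M + 1/(M + M)))/5 = 3 + (((1 + 0) + 0)/(M + 1/(2*M)))/5 = 3 + ((1 + 0)/(M + 1/(2*M)))/5 = 3 + (1/(M + 1/(2*M)))/5 = 3 + 1/(5*(M + 1/(2*M))))
V(Q) = 2*Q/(-3 + Q) (V(Q) = (2*Q)/(-3 + Q) = 2*Q/(-3 + Q))
(8*V(-1))*n(5) = (8*(2*(-1)/(-3 - 1)))*((15 + 2*5 + 30*5**2)/(5*(1 + 2*5**2))) = (8*(2*(-1)/(-4)))*((15 + 10 + 30*25)/(5*(1 + 2*25))) = (8*(2*(-1)*(-1/4)))*((15 + 10 + 750)/(5*(1 + 50))) = (8*(1/2))*((1/5)*775/51) = 4*((1/5)*(1/51)*775) = 4*(155/51) = 620/51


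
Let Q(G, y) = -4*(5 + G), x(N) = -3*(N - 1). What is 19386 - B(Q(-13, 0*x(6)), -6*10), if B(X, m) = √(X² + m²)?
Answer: 19318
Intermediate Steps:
x(N) = 3 - 3*N (x(N) = -3*(-1 + N) = 3 - 3*N)
Q(G, y) = -20 - 4*G
19386 - B(Q(-13, 0*x(6)), -6*10) = 19386 - √((-20 - 4*(-13))² + (-6*10)²) = 19386 - √((-20 + 52)² + (-60)²) = 19386 - √(32² + 3600) = 19386 - √(1024 + 3600) = 19386 - √4624 = 19386 - 1*68 = 19386 - 68 = 19318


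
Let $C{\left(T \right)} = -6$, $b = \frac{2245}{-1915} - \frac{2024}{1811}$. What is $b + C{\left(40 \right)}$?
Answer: $- \frac{5750009}{693613} \approx -8.2899$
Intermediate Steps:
$b = - \frac{1588331}{693613}$ ($b = 2245 \left(- \frac{1}{1915}\right) - \frac{2024}{1811} = - \frac{449}{383} - \frac{2024}{1811} = - \frac{1588331}{693613} \approx -2.2899$)
$b + C{\left(40 \right)} = - \frac{1588331}{693613} - 6 = - \frac{5750009}{693613}$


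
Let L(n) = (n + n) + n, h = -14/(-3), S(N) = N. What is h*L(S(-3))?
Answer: -42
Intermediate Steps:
h = 14/3 (h = -14*(-⅓) = 14/3 ≈ 4.6667)
L(n) = 3*n (L(n) = 2*n + n = 3*n)
h*L(S(-3)) = 14*(3*(-3))/3 = (14/3)*(-9) = -42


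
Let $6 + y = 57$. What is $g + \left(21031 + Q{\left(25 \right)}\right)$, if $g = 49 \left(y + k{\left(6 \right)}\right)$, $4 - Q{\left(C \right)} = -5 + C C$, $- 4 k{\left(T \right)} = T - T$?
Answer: $22914$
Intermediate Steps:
$y = 51$ ($y = -6 + 57 = 51$)
$k{\left(T \right)} = 0$ ($k{\left(T \right)} = - \frac{T - T}{4} = \left(- \frac{1}{4}\right) 0 = 0$)
$Q{\left(C \right)} = 9 - C^{2}$ ($Q{\left(C \right)} = 4 - \left(-5 + C C\right) = 4 - \left(-5 + C^{2}\right) = 9 - C^{2}$)
$g = 2499$ ($g = 49 \left(51 + 0\right) = 49 \cdot 51 = 2499$)
$g + \left(21031 + Q{\left(25 \right)}\right) = 2499 + \left(21031 + \left(9 - 25^{2}\right)\right) = 2499 + \left(21031 + \left(9 - 625\right)\right) = 2499 + \left(21031 - 616\right) = 2499 + 20415 = 22914$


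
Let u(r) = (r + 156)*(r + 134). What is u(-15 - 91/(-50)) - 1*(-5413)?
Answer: 56671281/2500 ≈ 22669.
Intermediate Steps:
u(r) = (134 + r)*(156 + r) (u(r) = (156 + r)*(134 + r) = (134 + r)*(156 + r))
u(-15 - 91/(-50)) - 1*(-5413) = (20904 + (-15 - 91/(-50))**2 + 290*(-15 - 91/(-50))) - 1*(-5413) = (20904 + (-15 - 91*(-1/50))**2 + 290*(-15 - 91*(-1/50))) + 5413 = (20904 + (-15 + 91/50)**2 + 290*(-15 + 91/50)) + 5413 = (20904 + (-659/50)**2 + 290*(-659/50)) + 5413 = (20904 + 434281/2500 - 19111/5) + 5413 = 43138781/2500 + 5413 = 56671281/2500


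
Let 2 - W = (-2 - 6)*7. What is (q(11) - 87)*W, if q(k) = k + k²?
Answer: 2610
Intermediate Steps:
W = 58 (W = 2 - (-2 - 6)*7 = 2 - (-8)*7 = 2 - 1*(-56) = 2 + 56 = 58)
(q(11) - 87)*W = (11*(1 + 11) - 87)*58 = (11*12 - 87)*58 = (132 - 87)*58 = 45*58 = 2610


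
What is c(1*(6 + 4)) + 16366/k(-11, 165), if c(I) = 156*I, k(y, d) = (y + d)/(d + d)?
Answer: 36630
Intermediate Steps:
k(y, d) = (d + y)/(2*d) (k(y, d) = (d + y)/((2*d)) = (d + y)*(1/(2*d)) = (d + y)/(2*d))
c(1*(6 + 4)) + 16366/k(-11, 165) = 156*(1*(6 + 4)) + 16366/(((1/2)*(165 - 11)/165)) = 156*(1*10) + 16366/(((1/2)*(1/165)*154)) = 156*10 + 16366/(7/15) = 1560 + 16366*(15/7) = 1560 + 35070 = 36630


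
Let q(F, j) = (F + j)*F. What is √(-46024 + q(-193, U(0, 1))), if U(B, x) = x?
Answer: 2*I*√2242 ≈ 94.699*I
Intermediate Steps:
q(F, j) = F*(F + j)
√(-46024 + q(-193, U(0, 1))) = √(-46024 - 193*(-193 + 1)) = √(-46024 - 193*(-192)) = √(-46024 + 37056) = √(-8968) = 2*I*√2242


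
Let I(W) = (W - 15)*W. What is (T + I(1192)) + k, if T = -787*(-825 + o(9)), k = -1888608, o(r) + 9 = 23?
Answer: 152633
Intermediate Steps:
I(W) = W*(-15 + W) (I(W) = (-15 + W)*W = W*(-15 + W))
o(r) = 14 (o(r) = -9 + 23 = 14)
T = 638257 (T = -787*(-825 + 14) = -787*(-811) = 638257)
(T + I(1192)) + k = (638257 + 1192*(-15 + 1192)) - 1888608 = (638257 + 1192*1177) - 1888608 = (638257 + 1402984) - 1888608 = 2041241 - 1888608 = 152633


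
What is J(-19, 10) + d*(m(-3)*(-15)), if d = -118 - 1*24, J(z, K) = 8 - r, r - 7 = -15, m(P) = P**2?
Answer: 19186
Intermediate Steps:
r = -8 (r = 7 - 15 = -8)
J(z, K) = 16 (J(z, K) = 8 - 1*(-8) = 8 + 8 = 16)
d = -142 (d = -118 - 24 = -142)
J(-19, 10) + d*(m(-3)*(-15)) = 16 - 142*(-3)**2*(-15) = 16 - 1278*(-15) = 16 - 142*(-135) = 16 + 19170 = 19186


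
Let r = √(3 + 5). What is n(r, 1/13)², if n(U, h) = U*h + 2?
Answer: 684/169 + 8*√2/13 ≈ 4.9176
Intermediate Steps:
r = 2*√2 (r = √8 = 2*√2 ≈ 2.8284)
n(U, h) = 2 + U*h
n(r, 1/13)² = (2 + (2*√2)/13)² = (2 + (2*√2)*(1/13))² = (2 + 2*√2/13)²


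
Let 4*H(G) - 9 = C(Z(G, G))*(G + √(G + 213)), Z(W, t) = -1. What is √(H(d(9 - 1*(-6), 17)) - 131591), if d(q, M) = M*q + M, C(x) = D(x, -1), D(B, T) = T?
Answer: √(-526627 - √485)/2 ≈ 362.85*I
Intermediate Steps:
C(x) = -1
d(q, M) = M + M*q
H(G) = 9/4 - G/4 - √(213 + G)/4 (H(G) = 9/4 + (-(G + √(G + 213)))/4 = 9/4 + (-(G + √(213 + G)))/4 = 9/4 + (-G - √(213 + G))/4 = 9/4 + (-G/4 - √(213 + G)/4) = 9/4 - G/4 - √(213 + G)/4)
√(H(d(9 - 1*(-6), 17)) - 131591) = √((9/4 - 17*(1 + (9 - 1*(-6)))/4 - √(213 + 17*(1 + (9 - 1*(-6))))/4) - 131591) = √((9/4 - 17*(1 + (9 + 6))/4 - √(213 + 17*(1 + (9 + 6)))/4) - 131591) = √((9/4 - 17*(1 + 15)/4 - √(213 + 17*(1 + 15))/4) - 131591) = √((9/4 - 17*16/4 - √(213 + 17*16)/4) - 131591) = √((9/4 - ¼*272 - √(213 + 272)/4) - 131591) = √((9/4 - 68 - √485/4) - 131591) = √((-263/4 - √485/4) - 131591) = √(-526627/4 - √485/4)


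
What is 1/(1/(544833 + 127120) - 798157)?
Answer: -671953/536323990620 ≈ -1.2529e-6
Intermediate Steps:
1/(1/(544833 + 127120) - 798157) = 1/(1/671953 - 798157) = 1/(-536323990620/671953) = -671953/536323990620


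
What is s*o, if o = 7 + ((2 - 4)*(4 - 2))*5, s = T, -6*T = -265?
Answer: -3445/6 ≈ -574.17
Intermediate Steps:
T = 265/6 (T = -⅙*(-265) = 265/6 ≈ 44.167)
s = 265/6 ≈ 44.167
o = -13 (o = 7 - 2*2*5 = 7 - 4*5 = 7 - 20 = -13)
s*o = (265/6)*(-13) = -3445/6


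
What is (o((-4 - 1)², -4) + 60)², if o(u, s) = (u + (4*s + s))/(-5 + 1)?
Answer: 55225/16 ≈ 3451.6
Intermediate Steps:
o(u, s) = -5*s/4 - u/4 (o(u, s) = (u + 5*s)/(-4) = (u + 5*s)*(-¼) = -5*s/4 - u/4)
(o((-4 - 1)², -4) + 60)² = ((-5/4*(-4) - (-4 - 1)²/4) + 60)² = ((5 - ¼*(-5)²) + 60)² = ((5 - ¼*25) + 60)² = ((5 - 25/4) + 60)² = (-5/4 + 60)² = (235/4)² = 55225/16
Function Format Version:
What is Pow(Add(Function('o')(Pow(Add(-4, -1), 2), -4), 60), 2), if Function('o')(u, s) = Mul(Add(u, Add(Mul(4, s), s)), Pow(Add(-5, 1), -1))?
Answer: Rational(55225, 16) ≈ 3451.6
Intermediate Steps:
Function('o')(u, s) = Add(Mul(Rational(-5, 4), s), Mul(Rational(-1, 4), u)) (Function('o')(u, s) = Mul(Add(u, Mul(5, s)), Pow(-4, -1)) = Mul(Add(u, Mul(5, s)), Rational(-1, 4)) = Add(Mul(Rational(-5, 4), s), Mul(Rational(-1, 4), u)))
Pow(Add(Function('o')(Pow(Add(-4, -1), 2), -4), 60), 2) = Pow(Add(Add(Mul(Rational(-5, 4), -4), Mul(Rational(-1, 4), Pow(Add(-4, -1), 2))), 60), 2) = Pow(Add(Add(5, Mul(Rational(-1, 4), Pow(-5, 2))), 60), 2) = Pow(Add(Add(5, Mul(Rational(-1, 4), 25)), 60), 2) = Pow(Add(Add(5, Rational(-25, 4)), 60), 2) = Pow(Add(Rational(-5, 4), 60), 2) = Pow(Rational(235, 4), 2) = Rational(55225, 16)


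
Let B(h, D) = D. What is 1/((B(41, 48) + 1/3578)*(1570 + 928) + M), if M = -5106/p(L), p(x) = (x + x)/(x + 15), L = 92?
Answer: 7156/836790067 ≈ 8.5517e-6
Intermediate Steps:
p(x) = 2*x/(15 + x) (p(x) = (2*x)/(15 + x) = 2*x/(15 + x))
M = -11877/4 (M = -5106/(2*92/(15 + 92)) = -5106/(2*92/107) = -5106/(2*92*(1/107)) = -5106/184/107 = -5106*107/184 = -11877/4 ≈ -2969.3)
1/((B(41, 48) + 1/3578)*(1570 + 928) + M) = 1/((48 + 1/3578)*(1570 + 928) - 11877/4) = 1/((48 + 1/3578)*2498 - 11877/4) = 1/((171745/3578)*2498 - 11877/4) = 1/(214509505/1789 - 11877/4) = 1/(836790067/7156) = 7156/836790067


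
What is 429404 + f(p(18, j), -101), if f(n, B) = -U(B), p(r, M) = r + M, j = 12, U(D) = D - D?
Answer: 429404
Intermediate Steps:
U(D) = 0
p(r, M) = M + r
f(n, B) = 0 (f(n, B) = -1*0 = 0)
429404 + f(p(18, j), -101) = 429404 + 0 = 429404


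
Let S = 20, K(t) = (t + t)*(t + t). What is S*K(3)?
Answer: 720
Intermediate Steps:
K(t) = 4*t² (K(t) = (2*t)*(2*t) = 4*t²)
S*K(3) = 20*(4*3²) = 20*(4*9) = 20*36 = 720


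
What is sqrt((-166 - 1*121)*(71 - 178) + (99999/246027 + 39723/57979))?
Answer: sqrt(694297473877079795886043)/4754799811 ≈ 175.24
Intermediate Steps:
sqrt((-166 - 1*121)*(71 - 178) + (99999/246027 + 39723/57979)) = sqrt((-166 - 121)*(-107) + (99999*(1/246027) + 39723*(1/57979))) = sqrt(-287*(-107) + (33333/82009 + 39723/57979)) = sqrt(30709 + 5190257514/4754799811) = sqrt(146020337653513/4754799811) = sqrt(694297473877079795886043)/4754799811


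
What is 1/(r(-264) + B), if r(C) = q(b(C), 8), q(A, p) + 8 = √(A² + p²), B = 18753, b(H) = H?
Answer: 3749/70261053 - 8*√1090/351305265 ≈ 5.2606e-5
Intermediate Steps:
q(A, p) = -8 + √(A² + p²)
r(C) = -8 + √(64 + C²) (r(C) = -8 + √(C² + 8²) = -8 + √(C² + 64) = -8 + √(64 + C²))
1/(r(-264) + B) = 1/((-8 + √(64 + (-264)²)) + 18753) = 1/((-8 + √(64 + 69696)) + 18753) = 1/((-8 + √69760) + 18753) = 1/((-8 + 8*√1090) + 18753) = 1/(18745 + 8*√1090)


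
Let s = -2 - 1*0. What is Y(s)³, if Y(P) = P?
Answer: -8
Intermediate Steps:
s = -2 (s = -2 + 0 = -2)
Y(s)³ = (-2)³ = -8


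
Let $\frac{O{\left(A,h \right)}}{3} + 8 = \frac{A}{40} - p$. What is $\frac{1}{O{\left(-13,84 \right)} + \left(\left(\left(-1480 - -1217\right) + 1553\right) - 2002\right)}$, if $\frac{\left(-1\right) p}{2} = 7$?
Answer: $- \frac{40}{27799} \approx -0.0014389$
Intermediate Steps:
$p = -14$ ($p = \left(-2\right) 7 = -14$)
$O{\left(A,h \right)} = 18 + \frac{3 A}{40}$ ($O{\left(A,h \right)} = -24 + 3 \left(\frac{A}{40} - -14\right) = -24 + 3 \left(A \frac{1}{40} + 14\right) = -24 + 3 \left(\frac{A}{40} + 14\right) = -24 + 3 \left(14 + \frac{A}{40}\right) = -24 + \left(42 + \frac{3 A}{40}\right) = 18 + \frac{3 A}{40}$)
$\frac{1}{O{\left(-13,84 \right)} + \left(\left(\left(-1480 - -1217\right) + 1553\right) - 2002\right)} = \frac{1}{\left(18 + \frac{3}{40} \left(-13\right)\right) + \left(\left(\left(-1480 - -1217\right) + 1553\right) - 2002\right)} = \frac{1}{\left(18 - \frac{39}{40}\right) + \left(\left(\left(-1480 + 1217\right) + 1553\right) - 2002\right)} = \frac{1}{\frac{681}{40} + \left(\left(-263 + 1553\right) - 2002\right)} = \frac{1}{\frac{681}{40} + \left(1290 - 2002\right)} = \frac{1}{\frac{681}{40} - 712} = \frac{1}{- \frac{27799}{40}} = - \frac{40}{27799}$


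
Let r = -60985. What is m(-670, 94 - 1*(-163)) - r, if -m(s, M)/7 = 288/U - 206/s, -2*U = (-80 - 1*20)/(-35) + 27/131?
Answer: 58624384726/941015 ≈ 62299.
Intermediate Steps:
U = -2809/1834 (U = -((-80 - 1*20)/(-35) + 27/131)/2 = -((-80 - 20)*(-1/35) + 27*(1/131))/2 = -(-100*(-1/35) + 27/131)/2 = -(20/7 + 27/131)/2 = -½*2809/917 = -2809/1834 ≈ -1.5316)
m(s, M) = 3697344/2809 + 1442/s (m(s, M) = -7*(288/(-2809/1834) - 206/s) = -7*(288*(-1834/2809) - 206/s) = -7*(-528192/2809 - 206/s) = 3697344/2809 + 1442/s)
m(-670, 94 - 1*(-163)) - r = (3697344/2809 + 1442/(-670)) - 1*(-60985) = (3697344/2809 + 1442*(-1/670)) + 60985 = (3697344/2809 - 721/335) + 60985 = 1236584951/941015 + 60985 = 58624384726/941015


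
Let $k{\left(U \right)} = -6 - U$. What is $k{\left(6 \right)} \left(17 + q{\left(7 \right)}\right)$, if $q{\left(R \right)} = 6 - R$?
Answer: $-192$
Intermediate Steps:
$k{\left(6 \right)} \left(17 + q{\left(7 \right)}\right) = \left(-6 - 6\right) \left(17 + \left(6 - 7\right)\right) = - 12 \left(17 - 1\right) = \left(-12\right) 16 = -192$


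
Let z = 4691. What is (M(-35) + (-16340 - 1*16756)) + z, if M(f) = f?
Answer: -28440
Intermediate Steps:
(M(-35) + (-16340 - 1*16756)) + z = (-35 + (-16340 - 1*16756)) + 4691 = (-35 + (-16340 - 16756)) + 4691 = (-35 - 33096) + 4691 = -33131 + 4691 = -28440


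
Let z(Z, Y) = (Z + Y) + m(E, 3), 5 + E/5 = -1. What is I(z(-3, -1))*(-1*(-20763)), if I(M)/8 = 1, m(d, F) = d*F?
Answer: 166104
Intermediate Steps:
E = -30 (E = -25 + 5*(-1) = -25 - 5 = -30)
m(d, F) = F*d
z(Z, Y) = -90 + Y + Z (z(Z, Y) = (Z + Y) + 3*(-30) = (Y + Z) - 90 = -90 + Y + Z)
I(M) = 8 (I(M) = 8*1 = 8)
I(z(-3, -1))*(-1*(-20763)) = 8*(-1*(-20763)) = 8*20763 = 166104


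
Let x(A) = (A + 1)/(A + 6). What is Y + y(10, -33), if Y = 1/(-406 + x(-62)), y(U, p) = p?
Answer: -748331/22675 ≈ -33.002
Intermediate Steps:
x(A) = (1 + A)/(6 + A)
Y = -56/22675 (Y = 1/(-406 + (1 - 62)/(6 - 62)) = 1/(-406 - 61/(-56)) = 1/(-406 - 1/56*(-61)) = 1/(-406 + 61/56) = 1/(-22675/56) = -56/22675 ≈ -0.0024697)
Y + y(10, -33) = -56/22675 - 33 = -748331/22675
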